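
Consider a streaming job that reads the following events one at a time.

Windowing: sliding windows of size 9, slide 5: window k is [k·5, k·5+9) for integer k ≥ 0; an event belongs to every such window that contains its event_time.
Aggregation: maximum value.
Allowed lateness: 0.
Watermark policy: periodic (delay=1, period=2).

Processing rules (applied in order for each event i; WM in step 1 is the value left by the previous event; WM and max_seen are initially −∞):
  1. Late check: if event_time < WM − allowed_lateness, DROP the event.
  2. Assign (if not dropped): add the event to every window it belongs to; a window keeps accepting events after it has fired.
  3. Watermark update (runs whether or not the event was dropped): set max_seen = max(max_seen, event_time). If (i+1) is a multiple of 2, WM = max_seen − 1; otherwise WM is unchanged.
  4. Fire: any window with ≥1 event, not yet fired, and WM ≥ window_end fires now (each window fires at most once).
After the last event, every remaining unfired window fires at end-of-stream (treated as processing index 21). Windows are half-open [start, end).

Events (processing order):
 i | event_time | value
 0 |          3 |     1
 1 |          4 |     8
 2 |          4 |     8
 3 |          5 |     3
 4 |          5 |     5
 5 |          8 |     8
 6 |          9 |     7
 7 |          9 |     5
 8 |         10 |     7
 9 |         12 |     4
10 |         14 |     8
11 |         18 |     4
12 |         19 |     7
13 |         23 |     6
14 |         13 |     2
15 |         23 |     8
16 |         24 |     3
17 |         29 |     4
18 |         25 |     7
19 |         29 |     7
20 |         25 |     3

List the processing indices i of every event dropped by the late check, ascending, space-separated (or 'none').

14 18 20

i=0 t=3 v=1: → [0,9); WM=−∞
i=1 t=4 v=8: → [0,9); WM=3
i=2 t=4 v=8: → [0,9); WM=3
i=3 t=5 v=3: → [5,14),[0,9); WM=4
i=4 t=5 v=5: → [5,14),[0,9); WM=4
i=5 t=8 v=8: → [5,14),[0,9); WM=7
i=6 t=9 v=7: → [5,14); WM=7
i=7 t=9 v=5: → [5,14); WM=8
i=8 t=10 v=7: → [10,19),[5,14); WM=8
i=9 t=12 v=4: → [10,19),[5,14); WM=11; [0,9) fires=8
i=10 t=14 v=8: → [10,19); WM=11
i=11 t=18 v=4: → [15,24),[10,19); WM=17; [5,14) fires=8
i=12 t=19 v=7: → [15,24); WM=17
i=13 t=23 v=6: → [20,29),[15,24); WM=22; [10,19) fires=8
i=14 t=13 v=2: DROP (t<22-0); WM=22
i=15 t=23 v=8: → [20,29),[15,24); WM=22
i=16 t=24 v=3: → [20,29); WM=22
i=17 t=29 v=4: → [25,34); WM=28; [15,24) fires=8
i=18 t=25 v=7: DROP (t<28-0); WM=28
i=19 t=29 v=7: → [25,34); WM=28
i=20 t=25 v=3: DROP (t<28-0); WM=28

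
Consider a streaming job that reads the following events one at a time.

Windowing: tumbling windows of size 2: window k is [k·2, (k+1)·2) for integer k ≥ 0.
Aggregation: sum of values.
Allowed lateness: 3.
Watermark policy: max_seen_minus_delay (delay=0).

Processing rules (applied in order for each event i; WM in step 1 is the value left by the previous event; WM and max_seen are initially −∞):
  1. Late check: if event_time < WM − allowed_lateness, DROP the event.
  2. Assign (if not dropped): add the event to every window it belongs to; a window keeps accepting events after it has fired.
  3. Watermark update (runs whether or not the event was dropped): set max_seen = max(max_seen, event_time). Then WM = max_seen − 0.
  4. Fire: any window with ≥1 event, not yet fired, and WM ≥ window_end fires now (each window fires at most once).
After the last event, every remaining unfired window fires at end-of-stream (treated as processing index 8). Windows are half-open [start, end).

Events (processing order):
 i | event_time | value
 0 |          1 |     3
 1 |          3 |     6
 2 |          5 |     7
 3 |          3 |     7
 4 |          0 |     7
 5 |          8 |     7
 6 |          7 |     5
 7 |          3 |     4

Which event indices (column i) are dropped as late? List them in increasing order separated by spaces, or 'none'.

4 7

i=0 t=1 v=3: → [0,2); WM=1
i=1 t=3 v=6: → [2,4); WM=3; [0,2) fires=3
i=2 t=5 v=7: → [4,6); WM=5; [2,4) fires=6
i=3 t=3 v=7: → [2,4); WM=5
i=4 t=0 v=7: DROP (t<5-3); WM=5
i=5 t=8 v=7: → [8,10); WM=8; [4,6) fires=7
i=6 t=7 v=5: → [6,8); WM=8; [6,8) fires=5
i=7 t=3 v=4: DROP (t<8-3); WM=8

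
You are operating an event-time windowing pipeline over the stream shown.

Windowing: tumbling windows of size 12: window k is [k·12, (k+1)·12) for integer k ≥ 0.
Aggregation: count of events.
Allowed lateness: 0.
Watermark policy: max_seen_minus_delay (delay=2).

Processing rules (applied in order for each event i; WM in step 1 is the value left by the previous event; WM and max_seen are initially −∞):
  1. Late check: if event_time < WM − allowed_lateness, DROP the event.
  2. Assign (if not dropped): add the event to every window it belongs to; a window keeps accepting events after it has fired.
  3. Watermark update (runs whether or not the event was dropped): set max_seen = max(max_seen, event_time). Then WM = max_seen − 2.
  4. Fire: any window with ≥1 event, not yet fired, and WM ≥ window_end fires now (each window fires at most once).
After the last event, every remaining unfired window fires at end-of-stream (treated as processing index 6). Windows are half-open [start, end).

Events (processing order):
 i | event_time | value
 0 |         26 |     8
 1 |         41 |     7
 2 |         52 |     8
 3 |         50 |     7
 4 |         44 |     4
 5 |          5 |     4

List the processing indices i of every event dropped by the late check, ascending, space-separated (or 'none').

i=0 t=26 v=8: → [24,36); WM=24
i=1 t=41 v=7: → [36,48); WM=39; [24,36) fires=1
i=2 t=52 v=8: → [48,60); WM=50; [36,48) fires=1
i=3 t=50 v=7: → [48,60); WM=50
i=4 t=44 v=4: DROP (t<50-0); WM=50
i=5 t=5 v=4: DROP (t<50-0); WM=50

4 5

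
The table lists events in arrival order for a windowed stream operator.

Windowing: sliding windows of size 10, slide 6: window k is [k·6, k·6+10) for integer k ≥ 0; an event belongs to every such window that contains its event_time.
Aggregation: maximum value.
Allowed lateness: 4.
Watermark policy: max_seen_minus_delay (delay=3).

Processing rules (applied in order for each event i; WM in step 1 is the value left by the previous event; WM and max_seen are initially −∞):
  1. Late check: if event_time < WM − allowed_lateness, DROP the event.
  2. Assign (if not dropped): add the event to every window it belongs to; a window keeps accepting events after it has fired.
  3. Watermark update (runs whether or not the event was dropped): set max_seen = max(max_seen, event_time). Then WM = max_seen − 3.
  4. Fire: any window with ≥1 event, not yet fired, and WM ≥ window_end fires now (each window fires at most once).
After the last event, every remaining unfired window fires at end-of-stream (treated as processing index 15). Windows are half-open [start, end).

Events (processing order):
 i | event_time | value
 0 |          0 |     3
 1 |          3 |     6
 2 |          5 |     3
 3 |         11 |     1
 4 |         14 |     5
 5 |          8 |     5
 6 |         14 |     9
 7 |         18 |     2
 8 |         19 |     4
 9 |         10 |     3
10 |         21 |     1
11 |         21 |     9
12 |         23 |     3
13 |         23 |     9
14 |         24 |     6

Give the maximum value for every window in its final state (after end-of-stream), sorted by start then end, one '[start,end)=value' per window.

i=0 t=0 v=3: → [0,10); WM=-3
i=1 t=3 v=6: → [0,10); WM=0
i=2 t=5 v=3: → [0,10); WM=2
i=3 t=11 v=1: → [6,16); WM=8
i=4 t=14 v=5: → [12,22),[6,16); WM=11; [0,10) fires=6
i=5 t=8 v=5: → [6,16),[0,10); WM=11
i=6 t=14 v=9: → [12,22),[6,16); WM=11
i=7 t=18 v=2: → [18,28),[12,22); WM=15
i=8 t=19 v=4: → [18,28),[12,22); WM=16; [6,16) fires=9
i=9 t=10 v=3: DROP (t<16-4); WM=16
i=10 t=21 v=1: → [18,28),[12,22); WM=18
i=11 t=21 v=9: → [18,28),[12,22); WM=18
i=12 t=23 v=3: → [18,28); WM=20
i=13 t=23 v=9: → [18,28); WM=20
i=14 t=24 v=6: → [24,34),[18,28); WM=21

[0,10)=6 [6,16)=9 [12,22)=9 [18,28)=9 [24,34)=6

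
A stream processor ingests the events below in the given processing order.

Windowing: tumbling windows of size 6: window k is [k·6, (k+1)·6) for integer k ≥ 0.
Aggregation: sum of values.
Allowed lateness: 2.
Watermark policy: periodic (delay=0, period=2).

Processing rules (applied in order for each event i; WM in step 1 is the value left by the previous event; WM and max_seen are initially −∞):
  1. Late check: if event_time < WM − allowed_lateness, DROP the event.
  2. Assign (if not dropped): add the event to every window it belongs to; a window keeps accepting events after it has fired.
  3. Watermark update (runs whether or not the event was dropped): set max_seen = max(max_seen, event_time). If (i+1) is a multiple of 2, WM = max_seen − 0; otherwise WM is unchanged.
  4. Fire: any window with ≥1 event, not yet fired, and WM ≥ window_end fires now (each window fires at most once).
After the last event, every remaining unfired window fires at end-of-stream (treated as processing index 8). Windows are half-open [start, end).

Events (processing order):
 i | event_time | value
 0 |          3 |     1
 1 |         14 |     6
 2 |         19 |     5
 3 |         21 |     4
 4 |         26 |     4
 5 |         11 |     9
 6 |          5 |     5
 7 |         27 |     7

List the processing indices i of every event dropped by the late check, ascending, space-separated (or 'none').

5 6

i=0 t=3 v=1: → [0,6); WM=−∞
i=1 t=14 v=6: → [12,18); WM=14; [0,6) fires=1
i=2 t=19 v=5: → [18,24); WM=14
i=3 t=21 v=4: → [18,24); WM=21; [12,18) fires=6
i=4 t=26 v=4: → [24,30); WM=21
i=5 t=11 v=9: DROP (t<21-2); WM=26; [18,24) fires=9
i=6 t=5 v=5: DROP (t<26-2); WM=26
i=7 t=27 v=7: → [24,30); WM=27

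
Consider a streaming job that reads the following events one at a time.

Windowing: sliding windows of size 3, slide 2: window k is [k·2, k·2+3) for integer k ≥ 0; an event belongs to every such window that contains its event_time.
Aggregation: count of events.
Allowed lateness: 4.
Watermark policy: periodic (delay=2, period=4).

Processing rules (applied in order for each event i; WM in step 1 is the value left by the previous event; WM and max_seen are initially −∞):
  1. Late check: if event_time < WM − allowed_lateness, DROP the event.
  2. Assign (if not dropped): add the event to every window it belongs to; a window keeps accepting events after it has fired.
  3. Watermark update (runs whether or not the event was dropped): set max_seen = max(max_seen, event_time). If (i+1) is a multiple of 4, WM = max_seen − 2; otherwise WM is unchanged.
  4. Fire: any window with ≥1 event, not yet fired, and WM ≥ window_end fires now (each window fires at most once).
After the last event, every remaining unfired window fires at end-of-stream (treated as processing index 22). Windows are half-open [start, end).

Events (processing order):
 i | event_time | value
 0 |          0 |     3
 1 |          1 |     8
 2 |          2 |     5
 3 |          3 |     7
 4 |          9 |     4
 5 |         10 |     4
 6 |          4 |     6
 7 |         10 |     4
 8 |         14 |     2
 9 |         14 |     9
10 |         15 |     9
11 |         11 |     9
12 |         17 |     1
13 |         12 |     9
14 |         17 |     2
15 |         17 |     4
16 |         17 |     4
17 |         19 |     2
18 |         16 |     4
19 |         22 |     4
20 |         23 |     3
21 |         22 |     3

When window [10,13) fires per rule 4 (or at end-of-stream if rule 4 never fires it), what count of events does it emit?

3

i=0 t=0 v=3: → [0,3); WM=−∞
i=1 t=1 v=8: → [0,3); WM=−∞
i=2 t=2 v=5: → [2,5),[0,3); WM=−∞
i=3 t=3 v=7: → [2,5); WM=1
i=4 t=9 v=4: → [8,11); WM=1
i=5 t=10 v=4: → [10,13),[8,11); WM=1
i=6 t=4 v=6: → [4,7),[2,5); WM=1
i=7 t=10 v=4: → [10,13),[8,11); WM=8; [0,3) fires=3 [2,5) fires=3 [4,7) fires=1
i=8 t=14 v=2: → [14,17),[12,15); WM=8
i=9 t=14 v=9: → [14,17),[12,15); WM=8
i=10 t=15 v=9: → [14,17); WM=8
i=11 t=11 v=9: → [10,13); WM=13; [8,11) fires=3 [10,13) fires=3
i=12 t=17 v=1: → [16,19); WM=13
i=13 t=12 v=9: → [12,15),[10,13); WM=13
i=14 t=17 v=2: → [16,19); WM=13
i=15 t=17 v=4: → [16,19); WM=15; [12,15) fires=3
i=16 t=17 v=4: → [16,19); WM=15
i=17 t=19 v=2: → [18,21); WM=15
i=18 t=16 v=4: → [16,19),[14,17); WM=15
i=19 t=22 v=4: → [22,25),[20,23); WM=20; [14,17) fires=4 [16,19) fires=5
i=20 t=23 v=3: → [22,25); WM=20
i=21 t=22 v=3: → [22,25),[20,23); WM=20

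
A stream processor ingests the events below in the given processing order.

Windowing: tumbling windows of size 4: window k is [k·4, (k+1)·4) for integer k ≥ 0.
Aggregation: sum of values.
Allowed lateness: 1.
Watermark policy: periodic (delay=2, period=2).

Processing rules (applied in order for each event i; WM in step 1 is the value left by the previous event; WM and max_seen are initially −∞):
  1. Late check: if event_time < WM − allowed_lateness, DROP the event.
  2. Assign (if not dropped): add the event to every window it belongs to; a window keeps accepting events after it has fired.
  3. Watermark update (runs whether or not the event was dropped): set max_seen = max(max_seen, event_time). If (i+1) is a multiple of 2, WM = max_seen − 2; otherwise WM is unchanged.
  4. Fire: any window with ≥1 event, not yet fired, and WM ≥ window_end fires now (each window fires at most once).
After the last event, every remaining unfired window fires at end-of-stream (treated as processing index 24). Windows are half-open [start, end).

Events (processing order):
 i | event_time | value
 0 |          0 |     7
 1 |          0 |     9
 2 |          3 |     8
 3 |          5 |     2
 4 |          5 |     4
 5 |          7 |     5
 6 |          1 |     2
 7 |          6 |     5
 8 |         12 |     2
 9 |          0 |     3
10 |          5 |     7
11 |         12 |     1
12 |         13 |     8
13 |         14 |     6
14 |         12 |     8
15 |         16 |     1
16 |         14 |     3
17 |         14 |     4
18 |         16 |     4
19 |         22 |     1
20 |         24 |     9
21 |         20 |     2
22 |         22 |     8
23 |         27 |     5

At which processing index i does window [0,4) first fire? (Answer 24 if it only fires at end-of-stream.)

5

i=0 t=0 v=7: → [0,4); WM=−∞
i=1 t=0 v=9: → [0,4); WM=-2
i=2 t=3 v=8: → [0,4); WM=-2
i=3 t=5 v=2: → [4,8); WM=3
i=4 t=5 v=4: → [4,8); WM=3
i=5 t=7 v=5: → [4,8); WM=5; [0,4) fires=24
i=6 t=1 v=2: DROP (t<5-1); WM=5
i=7 t=6 v=5: → [4,8); WM=5
i=8 t=12 v=2: → [12,16); WM=5
i=9 t=0 v=3: DROP (t<5-1); WM=10; [4,8) fires=16
i=10 t=5 v=7: DROP (t<10-1); WM=10
i=11 t=12 v=1: → [12,16); WM=10
i=12 t=13 v=8: → [12,16); WM=10
i=13 t=14 v=6: → [12,16); WM=12
i=14 t=12 v=8: → [12,16); WM=12
i=15 t=16 v=1: → [16,20); WM=14
i=16 t=14 v=3: → [12,16); WM=14
i=17 t=14 v=4: → [12,16); WM=14
i=18 t=16 v=4: → [16,20); WM=14
i=19 t=22 v=1: → [20,24); WM=20; [12,16) fires=32 [16,20) fires=5
i=20 t=24 v=9: → [24,28); WM=20
i=21 t=20 v=2: → [20,24); WM=22
i=22 t=22 v=8: → [20,24); WM=22
i=23 t=27 v=5: → [24,28); WM=25; [20,24) fires=11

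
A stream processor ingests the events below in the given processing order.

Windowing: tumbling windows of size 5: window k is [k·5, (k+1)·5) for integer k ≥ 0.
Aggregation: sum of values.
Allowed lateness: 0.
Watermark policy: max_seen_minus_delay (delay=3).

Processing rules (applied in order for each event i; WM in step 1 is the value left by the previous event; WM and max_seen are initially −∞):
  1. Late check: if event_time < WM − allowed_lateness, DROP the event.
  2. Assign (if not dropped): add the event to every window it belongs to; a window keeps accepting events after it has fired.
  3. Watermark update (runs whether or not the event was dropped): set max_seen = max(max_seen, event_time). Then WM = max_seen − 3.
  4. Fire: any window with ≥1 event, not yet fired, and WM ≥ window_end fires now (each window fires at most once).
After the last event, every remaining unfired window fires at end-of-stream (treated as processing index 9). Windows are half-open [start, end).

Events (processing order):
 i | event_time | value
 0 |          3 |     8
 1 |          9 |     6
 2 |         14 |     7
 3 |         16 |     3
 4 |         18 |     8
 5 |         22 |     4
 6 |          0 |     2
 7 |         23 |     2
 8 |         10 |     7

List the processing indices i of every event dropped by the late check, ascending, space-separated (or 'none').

6 8

i=0 t=3 v=8: → [0,5); WM=0
i=1 t=9 v=6: → [5,10); WM=6; [0,5) fires=8
i=2 t=14 v=7: → [10,15); WM=11; [5,10) fires=6
i=3 t=16 v=3: → [15,20); WM=13
i=4 t=18 v=8: → [15,20); WM=15; [10,15) fires=7
i=5 t=22 v=4: → [20,25); WM=19
i=6 t=0 v=2: DROP (t<19-0); WM=19
i=7 t=23 v=2: → [20,25); WM=20; [15,20) fires=11
i=8 t=10 v=7: DROP (t<20-0); WM=20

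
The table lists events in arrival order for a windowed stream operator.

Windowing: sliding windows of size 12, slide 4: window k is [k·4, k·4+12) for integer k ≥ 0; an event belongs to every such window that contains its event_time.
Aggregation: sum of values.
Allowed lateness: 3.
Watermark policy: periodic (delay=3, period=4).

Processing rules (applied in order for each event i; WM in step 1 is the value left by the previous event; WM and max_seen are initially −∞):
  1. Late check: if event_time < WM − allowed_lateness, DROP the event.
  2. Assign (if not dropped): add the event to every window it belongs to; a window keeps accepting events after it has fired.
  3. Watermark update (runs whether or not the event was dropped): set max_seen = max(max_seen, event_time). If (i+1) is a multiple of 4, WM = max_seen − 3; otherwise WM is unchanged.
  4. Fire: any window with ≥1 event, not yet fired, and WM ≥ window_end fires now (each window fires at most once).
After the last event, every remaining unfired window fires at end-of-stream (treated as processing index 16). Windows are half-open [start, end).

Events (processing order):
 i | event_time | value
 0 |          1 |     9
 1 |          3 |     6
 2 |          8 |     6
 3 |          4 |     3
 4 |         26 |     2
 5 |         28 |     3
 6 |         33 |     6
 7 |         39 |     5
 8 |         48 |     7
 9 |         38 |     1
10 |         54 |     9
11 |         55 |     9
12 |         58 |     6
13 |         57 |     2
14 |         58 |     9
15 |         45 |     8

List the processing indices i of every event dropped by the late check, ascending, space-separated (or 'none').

i=0 t=1 v=9: → [0,12); WM=−∞
i=1 t=3 v=6: → [0,12); WM=−∞
i=2 t=8 v=6: → [8,20),[4,16),[0,12); WM=−∞
i=3 t=4 v=3: → [4,16),[0,12); WM=5
i=4 t=26 v=2: → [24,36),[20,32),[16,28); WM=5
i=5 t=28 v=3: → [28,40),[24,36),[20,32); WM=5
i=6 t=33 v=6: → [32,44),[28,40),[24,36); WM=5
i=7 t=39 v=5: → [36,48),[32,44),[28,40); WM=36; [0,12) fires=24 [4,16) fires=9 [8,20) fires=6 [16,28) fires=2 [20,32) fires=5 [24,36) fires=11
i=8 t=48 v=7: → [48,60),[44,56),[40,52); WM=36
i=9 t=38 v=1: → [36,48),[32,44),[28,40); WM=36
i=10 t=54 v=9: → [52,64),[48,60),[44,56); WM=36
i=11 t=55 v=9: → [52,64),[48,60),[44,56); WM=52; [28,40) fires=15 [32,44) fires=12 [36,48) fires=6 [40,52) fires=7
i=12 t=58 v=6: → [56,68),[52,64),[48,60); WM=52
i=13 t=57 v=2: → [56,68),[52,64),[48,60); WM=52
i=14 t=58 v=9: → [56,68),[52,64),[48,60); WM=52
i=15 t=45 v=8: DROP (t<52-3); WM=55

15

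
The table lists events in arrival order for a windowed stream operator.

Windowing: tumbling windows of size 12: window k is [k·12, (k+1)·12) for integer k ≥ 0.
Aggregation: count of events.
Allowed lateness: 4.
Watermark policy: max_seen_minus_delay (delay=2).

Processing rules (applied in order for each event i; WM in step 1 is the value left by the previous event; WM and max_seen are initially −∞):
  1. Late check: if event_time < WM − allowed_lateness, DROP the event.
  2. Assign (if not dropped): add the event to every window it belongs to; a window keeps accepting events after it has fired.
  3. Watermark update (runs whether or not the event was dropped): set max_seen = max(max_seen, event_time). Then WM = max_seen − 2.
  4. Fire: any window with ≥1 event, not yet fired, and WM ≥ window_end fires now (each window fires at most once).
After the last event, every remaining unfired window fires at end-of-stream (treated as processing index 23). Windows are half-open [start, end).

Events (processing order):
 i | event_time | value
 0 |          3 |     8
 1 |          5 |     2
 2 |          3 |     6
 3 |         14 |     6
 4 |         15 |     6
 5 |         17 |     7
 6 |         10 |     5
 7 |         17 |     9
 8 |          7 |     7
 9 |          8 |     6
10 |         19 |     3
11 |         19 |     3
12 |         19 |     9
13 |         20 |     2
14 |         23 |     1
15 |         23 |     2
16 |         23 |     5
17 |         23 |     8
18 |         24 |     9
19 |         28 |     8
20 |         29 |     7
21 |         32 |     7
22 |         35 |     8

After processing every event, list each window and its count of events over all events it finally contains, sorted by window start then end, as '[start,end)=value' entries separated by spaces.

[0,12)=3 [12,24)=12 [24,36)=5

i=0 t=3 v=8: → [0,12); WM=1
i=1 t=5 v=2: → [0,12); WM=3
i=2 t=3 v=6: → [0,12); WM=3
i=3 t=14 v=6: → [12,24); WM=12; [0,12) fires=3
i=4 t=15 v=6: → [12,24); WM=13
i=5 t=17 v=7: → [12,24); WM=15
i=6 t=10 v=5: DROP (t<15-4); WM=15
i=7 t=17 v=9: → [12,24); WM=15
i=8 t=7 v=7: DROP (t<15-4); WM=15
i=9 t=8 v=6: DROP (t<15-4); WM=15
i=10 t=19 v=3: → [12,24); WM=17
i=11 t=19 v=3: → [12,24); WM=17
i=12 t=19 v=9: → [12,24); WM=17
i=13 t=20 v=2: → [12,24); WM=18
i=14 t=23 v=1: → [12,24); WM=21
i=15 t=23 v=2: → [12,24); WM=21
i=16 t=23 v=5: → [12,24); WM=21
i=17 t=23 v=8: → [12,24); WM=21
i=18 t=24 v=9: → [24,36); WM=22
i=19 t=28 v=8: → [24,36); WM=26; [12,24) fires=12
i=20 t=29 v=7: → [24,36); WM=27
i=21 t=32 v=7: → [24,36); WM=30
i=22 t=35 v=8: → [24,36); WM=33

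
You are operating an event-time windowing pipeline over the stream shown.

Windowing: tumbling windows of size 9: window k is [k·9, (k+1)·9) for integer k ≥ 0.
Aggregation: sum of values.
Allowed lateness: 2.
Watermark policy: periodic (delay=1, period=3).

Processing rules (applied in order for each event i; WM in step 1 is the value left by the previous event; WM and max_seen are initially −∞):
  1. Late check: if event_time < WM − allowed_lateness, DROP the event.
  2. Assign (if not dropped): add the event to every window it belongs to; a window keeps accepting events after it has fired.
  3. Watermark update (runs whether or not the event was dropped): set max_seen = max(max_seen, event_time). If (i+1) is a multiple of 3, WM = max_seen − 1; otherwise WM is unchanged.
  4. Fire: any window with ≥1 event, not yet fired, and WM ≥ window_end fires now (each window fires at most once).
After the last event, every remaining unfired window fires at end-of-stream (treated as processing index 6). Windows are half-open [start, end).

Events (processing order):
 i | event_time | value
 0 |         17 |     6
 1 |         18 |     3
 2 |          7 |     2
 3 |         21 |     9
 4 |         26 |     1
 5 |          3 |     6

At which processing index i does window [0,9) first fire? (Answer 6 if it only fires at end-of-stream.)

2

i=0 t=17 v=6: → [9,18); WM=−∞
i=1 t=18 v=3: → [18,27); WM=−∞
i=2 t=7 v=2: → [0,9); WM=17; [0,9) fires=2
i=3 t=21 v=9: → [18,27); WM=17
i=4 t=26 v=1: → [18,27); WM=17
i=5 t=3 v=6: DROP (t<17-2); WM=25; [9,18) fires=6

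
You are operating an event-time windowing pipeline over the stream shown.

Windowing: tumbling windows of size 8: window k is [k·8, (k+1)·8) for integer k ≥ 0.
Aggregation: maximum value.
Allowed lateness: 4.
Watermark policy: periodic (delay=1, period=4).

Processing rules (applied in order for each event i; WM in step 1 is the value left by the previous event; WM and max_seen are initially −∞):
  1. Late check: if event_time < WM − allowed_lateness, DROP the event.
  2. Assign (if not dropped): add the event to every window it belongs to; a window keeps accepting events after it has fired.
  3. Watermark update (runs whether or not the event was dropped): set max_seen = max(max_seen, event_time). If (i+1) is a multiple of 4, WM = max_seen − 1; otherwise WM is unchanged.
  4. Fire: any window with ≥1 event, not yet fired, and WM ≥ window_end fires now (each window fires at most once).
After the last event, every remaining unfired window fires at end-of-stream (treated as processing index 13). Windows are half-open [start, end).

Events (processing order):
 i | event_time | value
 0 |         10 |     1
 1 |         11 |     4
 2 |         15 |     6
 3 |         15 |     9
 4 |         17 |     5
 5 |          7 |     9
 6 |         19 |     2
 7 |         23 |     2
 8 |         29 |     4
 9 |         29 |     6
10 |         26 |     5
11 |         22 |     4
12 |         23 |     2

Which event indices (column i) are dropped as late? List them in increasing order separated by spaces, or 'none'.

5 12

i=0 t=10 v=1: → [8,16); WM=−∞
i=1 t=11 v=4: → [8,16); WM=−∞
i=2 t=15 v=6: → [8,16); WM=−∞
i=3 t=15 v=9: → [8,16); WM=14
i=4 t=17 v=5: → [16,24); WM=14
i=5 t=7 v=9: DROP (t<14-4); WM=14
i=6 t=19 v=2: → [16,24); WM=14
i=7 t=23 v=2: → [16,24); WM=22; [8,16) fires=9
i=8 t=29 v=4: → [24,32); WM=22
i=9 t=29 v=6: → [24,32); WM=22
i=10 t=26 v=5: → [24,32); WM=22
i=11 t=22 v=4: → [16,24); WM=28; [16,24) fires=5
i=12 t=23 v=2: DROP (t<28-4); WM=28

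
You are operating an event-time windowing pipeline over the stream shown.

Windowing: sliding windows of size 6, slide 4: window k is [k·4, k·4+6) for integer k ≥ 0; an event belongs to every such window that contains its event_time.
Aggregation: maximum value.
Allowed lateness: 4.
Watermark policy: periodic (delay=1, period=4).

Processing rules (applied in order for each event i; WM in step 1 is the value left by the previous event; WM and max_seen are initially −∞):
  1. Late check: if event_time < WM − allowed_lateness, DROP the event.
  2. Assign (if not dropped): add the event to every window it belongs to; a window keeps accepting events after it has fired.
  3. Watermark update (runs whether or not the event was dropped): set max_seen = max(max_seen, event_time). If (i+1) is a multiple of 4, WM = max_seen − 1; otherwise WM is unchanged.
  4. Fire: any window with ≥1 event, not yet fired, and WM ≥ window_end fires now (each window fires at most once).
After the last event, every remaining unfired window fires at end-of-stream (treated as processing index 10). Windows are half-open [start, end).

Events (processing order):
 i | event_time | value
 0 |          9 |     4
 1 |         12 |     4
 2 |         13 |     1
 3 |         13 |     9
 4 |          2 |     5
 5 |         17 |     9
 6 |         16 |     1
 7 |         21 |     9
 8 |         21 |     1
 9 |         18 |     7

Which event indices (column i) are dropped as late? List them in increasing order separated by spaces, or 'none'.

i=0 t=9 v=4: → [8,14),[4,10); WM=−∞
i=1 t=12 v=4: → [12,18),[8,14); WM=−∞
i=2 t=13 v=1: → [12,18),[8,14); WM=−∞
i=3 t=13 v=9: → [12,18),[8,14); WM=12; [4,10) fires=4
i=4 t=2 v=5: DROP (t<12-4); WM=12
i=5 t=17 v=9: → [16,22),[12,18); WM=12
i=6 t=16 v=1: → [16,22),[12,18); WM=12
i=7 t=21 v=9: → [20,26),[16,22); WM=20; [8,14) fires=9 [12,18) fires=9
i=8 t=21 v=1: → [20,26),[16,22); WM=20
i=9 t=18 v=7: → [16,22); WM=20

4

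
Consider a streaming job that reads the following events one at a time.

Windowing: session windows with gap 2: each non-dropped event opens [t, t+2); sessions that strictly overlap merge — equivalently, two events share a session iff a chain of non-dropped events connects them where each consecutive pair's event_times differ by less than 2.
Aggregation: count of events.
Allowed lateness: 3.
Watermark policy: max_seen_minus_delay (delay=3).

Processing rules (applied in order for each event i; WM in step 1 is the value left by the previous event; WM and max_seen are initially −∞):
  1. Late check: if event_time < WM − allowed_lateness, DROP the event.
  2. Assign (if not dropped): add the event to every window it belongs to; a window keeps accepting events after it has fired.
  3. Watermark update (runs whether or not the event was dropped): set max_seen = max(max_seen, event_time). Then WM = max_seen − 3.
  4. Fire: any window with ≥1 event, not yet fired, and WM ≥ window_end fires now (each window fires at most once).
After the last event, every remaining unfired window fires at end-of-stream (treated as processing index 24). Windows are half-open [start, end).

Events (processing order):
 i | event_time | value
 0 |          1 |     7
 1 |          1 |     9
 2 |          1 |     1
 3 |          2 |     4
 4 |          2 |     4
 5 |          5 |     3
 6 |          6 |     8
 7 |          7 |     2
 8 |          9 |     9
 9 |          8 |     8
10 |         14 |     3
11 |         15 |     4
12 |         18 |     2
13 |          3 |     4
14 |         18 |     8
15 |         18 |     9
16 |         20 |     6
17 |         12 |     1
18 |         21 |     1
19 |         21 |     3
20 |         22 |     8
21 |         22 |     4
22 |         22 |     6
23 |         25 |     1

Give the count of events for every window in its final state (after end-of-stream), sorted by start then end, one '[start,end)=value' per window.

[1,4)=5 [5,11)=5 [14,17)=2 [18,20)=3 [20,24)=6 [25,27)=1

i=0 t=1 v=7: → [1,3); WM=-2
i=1 t=1 v=9: → [1,3); WM=-2
i=2 t=1 v=1: → [1,3); WM=-2
i=3 t=2 v=4: → [1,4); WM=-1
i=4 t=2 v=4: → [1,4); WM=-1
i=5 t=5 v=3: → [5,7); WM=2
i=6 t=6 v=8: → [5,8); WM=3
i=7 t=7 v=2: → [5,9); WM=4
i=8 t=9 v=9: → [9,11); WM=6
i=9 t=8 v=8: → [5,11); WM=6
i=10 t=14 v=3: → [14,16); WM=11
i=11 t=15 v=4: → [14,17); WM=12
i=12 t=18 v=2: → [18,20); WM=15
i=13 t=3 v=4: DROP (t<15-3); WM=15
i=14 t=18 v=8: → [18,20); WM=15
i=15 t=18 v=9: → [18,20); WM=15
i=16 t=20 v=6: → [20,22); WM=17
i=17 t=12 v=1: DROP (t<17-3); WM=17
i=18 t=21 v=1: → [20,23); WM=18
i=19 t=21 v=3: → [20,23); WM=18
i=20 t=22 v=8: → [20,24); WM=19
i=21 t=22 v=4: → [20,24); WM=19
i=22 t=22 v=6: → [20,24); WM=19
i=23 t=25 v=1: → [25,27); WM=22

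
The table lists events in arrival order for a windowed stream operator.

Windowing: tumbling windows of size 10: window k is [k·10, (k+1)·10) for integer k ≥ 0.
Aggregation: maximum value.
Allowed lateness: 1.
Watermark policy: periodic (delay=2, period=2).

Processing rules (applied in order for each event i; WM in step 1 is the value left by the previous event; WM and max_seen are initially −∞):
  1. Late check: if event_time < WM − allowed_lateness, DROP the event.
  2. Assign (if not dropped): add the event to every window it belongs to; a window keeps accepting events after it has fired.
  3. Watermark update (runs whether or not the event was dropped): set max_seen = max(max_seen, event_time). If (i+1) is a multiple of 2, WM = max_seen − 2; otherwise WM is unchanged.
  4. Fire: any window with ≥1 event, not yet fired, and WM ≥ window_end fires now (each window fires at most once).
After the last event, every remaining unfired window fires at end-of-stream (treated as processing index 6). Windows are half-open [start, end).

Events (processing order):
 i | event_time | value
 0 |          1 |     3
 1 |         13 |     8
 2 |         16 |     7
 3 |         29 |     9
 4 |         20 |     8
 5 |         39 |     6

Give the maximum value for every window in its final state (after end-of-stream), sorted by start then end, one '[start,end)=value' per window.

i=0 t=1 v=3: → [0,10); WM=−∞
i=1 t=13 v=8: → [10,20); WM=11; [0,10) fires=3
i=2 t=16 v=7: → [10,20); WM=11
i=3 t=29 v=9: → [20,30); WM=27; [10,20) fires=8
i=4 t=20 v=8: DROP (t<27-1); WM=27
i=5 t=39 v=6: → [30,40); WM=37; [20,30) fires=9

[0,10)=3 [10,20)=8 [20,30)=9 [30,40)=6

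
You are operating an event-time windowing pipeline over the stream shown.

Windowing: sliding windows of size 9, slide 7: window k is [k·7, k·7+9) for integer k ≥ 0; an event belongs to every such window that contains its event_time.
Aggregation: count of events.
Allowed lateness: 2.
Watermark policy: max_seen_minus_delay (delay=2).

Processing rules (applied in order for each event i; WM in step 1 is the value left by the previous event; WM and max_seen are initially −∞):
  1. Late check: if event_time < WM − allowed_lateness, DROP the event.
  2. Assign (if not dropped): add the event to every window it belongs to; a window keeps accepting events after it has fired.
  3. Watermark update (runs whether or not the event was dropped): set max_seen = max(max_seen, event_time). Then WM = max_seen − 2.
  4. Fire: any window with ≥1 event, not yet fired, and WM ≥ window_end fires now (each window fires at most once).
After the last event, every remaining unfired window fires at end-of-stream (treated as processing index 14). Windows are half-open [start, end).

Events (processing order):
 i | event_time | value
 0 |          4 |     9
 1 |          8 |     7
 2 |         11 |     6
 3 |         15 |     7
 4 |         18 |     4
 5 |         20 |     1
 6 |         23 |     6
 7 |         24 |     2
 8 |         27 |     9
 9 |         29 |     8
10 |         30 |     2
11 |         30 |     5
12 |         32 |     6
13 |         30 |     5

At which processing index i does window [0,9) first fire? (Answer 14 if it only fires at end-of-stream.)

i=0 t=4 v=9: → [0,9); WM=2
i=1 t=8 v=7: → [7,16),[0,9); WM=6
i=2 t=11 v=6: → [7,16); WM=9; [0,9) fires=2
i=3 t=15 v=7: → [14,23),[7,16); WM=13
i=4 t=18 v=4: → [14,23); WM=16; [7,16) fires=3
i=5 t=20 v=1: → [14,23); WM=18
i=6 t=23 v=6: → [21,30); WM=21
i=7 t=24 v=2: → [21,30); WM=22
i=8 t=27 v=9: → [21,30); WM=25; [14,23) fires=3
i=9 t=29 v=8: → [28,37),[21,30); WM=27
i=10 t=30 v=2: → [28,37); WM=28
i=11 t=30 v=5: → [28,37); WM=28
i=12 t=32 v=6: → [28,37); WM=30; [21,30) fires=4
i=13 t=30 v=5: → [28,37); WM=30

2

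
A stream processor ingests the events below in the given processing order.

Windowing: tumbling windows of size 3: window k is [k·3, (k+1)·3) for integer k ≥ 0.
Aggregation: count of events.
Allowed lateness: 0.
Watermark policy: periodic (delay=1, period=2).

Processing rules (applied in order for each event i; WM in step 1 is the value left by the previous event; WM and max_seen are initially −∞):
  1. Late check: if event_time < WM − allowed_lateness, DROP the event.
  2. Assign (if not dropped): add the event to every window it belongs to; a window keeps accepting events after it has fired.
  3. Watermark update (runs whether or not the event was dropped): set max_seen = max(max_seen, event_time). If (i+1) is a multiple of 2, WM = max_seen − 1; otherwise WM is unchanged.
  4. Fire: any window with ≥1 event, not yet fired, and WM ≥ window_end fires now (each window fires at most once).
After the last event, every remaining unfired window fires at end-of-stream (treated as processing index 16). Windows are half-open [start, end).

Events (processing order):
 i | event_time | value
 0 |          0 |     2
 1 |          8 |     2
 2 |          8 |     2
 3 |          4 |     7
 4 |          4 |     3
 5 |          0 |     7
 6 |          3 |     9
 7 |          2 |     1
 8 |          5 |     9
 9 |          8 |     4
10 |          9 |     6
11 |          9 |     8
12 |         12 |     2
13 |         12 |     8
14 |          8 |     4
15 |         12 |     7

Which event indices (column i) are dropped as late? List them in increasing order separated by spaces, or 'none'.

3 4 5 6 7 8 14

i=0 t=0 v=2: → [0,3); WM=−∞
i=1 t=8 v=2: → [6,9); WM=7; [0,3) fires=1
i=2 t=8 v=2: → [6,9); WM=7
i=3 t=4 v=7: DROP (t<7-0); WM=7
i=4 t=4 v=3: DROP (t<7-0); WM=7
i=5 t=0 v=7: DROP (t<7-0); WM=7
i=6 t=3 v=9: DROP (t<7-0); WM=7
i=7 t=2 v=1: DROP (t<7-0); WM=7
i=8 t=5 v=9: DROP (t<7-0); WM=7
i=9 t=8 v=4: → [6,9); WM=7
i=10 t=9 v=6: → [9,12); WM=7
i=11 t=9 v=8: → [9,12); WM=8
i=12 t=12 v=2: → [12,15); WM=8
i=13 t=12 v=8: → [12,15); WM=11; [6,9) fires=3
i=14 t=8 v=4: DROP (t<11-0); WM=11
i=15 t=12 v=7: → [12,15); WM=11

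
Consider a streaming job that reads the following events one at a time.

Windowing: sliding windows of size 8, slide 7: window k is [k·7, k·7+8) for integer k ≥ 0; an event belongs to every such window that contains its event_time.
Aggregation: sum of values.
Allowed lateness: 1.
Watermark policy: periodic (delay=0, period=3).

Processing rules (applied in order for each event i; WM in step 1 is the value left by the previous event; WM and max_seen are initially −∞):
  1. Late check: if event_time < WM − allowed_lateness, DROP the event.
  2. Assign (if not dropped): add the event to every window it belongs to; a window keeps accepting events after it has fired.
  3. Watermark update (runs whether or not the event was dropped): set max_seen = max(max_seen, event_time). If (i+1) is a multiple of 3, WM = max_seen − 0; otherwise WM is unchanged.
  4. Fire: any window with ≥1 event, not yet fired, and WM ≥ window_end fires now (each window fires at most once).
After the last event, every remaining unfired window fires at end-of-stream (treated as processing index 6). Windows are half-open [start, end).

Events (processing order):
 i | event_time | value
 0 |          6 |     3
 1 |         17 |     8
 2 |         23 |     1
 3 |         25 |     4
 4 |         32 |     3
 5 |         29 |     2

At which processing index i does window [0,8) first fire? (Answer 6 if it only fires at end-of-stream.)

2

i=0 t=6 v=3: → [0,8); WM=−∞
i=1 t=17 v=8: → [14,22); WM=−∞
i=2 t=23 v=1: → [21,29); WM=23; [0,8) fires=3 [14,22) fires=8
i=3 t=25 v=4: → [21,29); WM=23
i=4 t=32 v=3: → [28,36); WM=23
i=5 t=29 v=2: → [28,36); WM=32; [21,29) fires=5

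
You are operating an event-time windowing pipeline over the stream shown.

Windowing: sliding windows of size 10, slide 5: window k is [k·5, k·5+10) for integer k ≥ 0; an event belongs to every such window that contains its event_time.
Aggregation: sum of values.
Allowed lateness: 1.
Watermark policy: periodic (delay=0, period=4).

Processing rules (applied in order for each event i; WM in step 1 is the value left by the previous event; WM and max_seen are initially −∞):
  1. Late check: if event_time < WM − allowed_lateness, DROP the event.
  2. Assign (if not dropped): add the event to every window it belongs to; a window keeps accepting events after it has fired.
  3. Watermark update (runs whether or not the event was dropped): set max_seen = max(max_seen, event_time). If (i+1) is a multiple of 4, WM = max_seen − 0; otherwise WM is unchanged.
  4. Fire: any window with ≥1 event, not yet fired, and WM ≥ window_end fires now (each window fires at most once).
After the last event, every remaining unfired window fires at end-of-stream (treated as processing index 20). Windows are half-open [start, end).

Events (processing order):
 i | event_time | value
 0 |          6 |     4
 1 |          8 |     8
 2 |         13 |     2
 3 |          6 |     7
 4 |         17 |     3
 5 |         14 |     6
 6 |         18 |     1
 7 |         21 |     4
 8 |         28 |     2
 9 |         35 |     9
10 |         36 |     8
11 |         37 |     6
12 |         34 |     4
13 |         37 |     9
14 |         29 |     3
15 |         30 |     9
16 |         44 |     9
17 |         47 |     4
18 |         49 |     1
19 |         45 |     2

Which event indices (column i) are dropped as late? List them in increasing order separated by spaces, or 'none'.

i=0 t=6 v=4: → [5,15),[0,10); WM=−∞
i=1 t=8 v=8: → [5,15),[0,10); WM=−∞
i=2 t=13 v=2: → [10,20),[5,15); WM=−∞
i=3 t=6 v=7: → [5,15),[0,10); WM=13; [0,10) fires=19
i=4 t=17 v=3: → [15,25),[10,20); WM=13
i=5 t=14 v=6: → [10,20),[5,15); WM=13
i=6 t=18 v=1: → [15,25),[10,20); WM=13
i=7 t=21 v=4: → [20,30),[15,25); WM=21; [5,15) fires=27 [10,20) fires=12
i=8 t=28 v=2: → [25,35),[20,30); WM=21
i=9 t=35 v=9: → [35,45),[30,40); WM=21
i=10 t=36 v=8: → [35,45),[30,40); WM=21
i=11 t=37 v=6: → [35,45),[30,40); WM=37; [15,25) fires=8 [20,30) fires=6 [25,35) fires=2
i=12 t=34 v=4: DROP (t<37-1); WM=37
i=13 t=37 v=9: → [35,45),[30,40); WM=37
i=14 t=29 v=3: DROP (t<37-1); WM=37
i=15 t=30 v=9: DROP (t<37-1); WM=37
i=16 t=44 v=9: → [40,50),[35,45); WM=37
i=17 t=47 v=4: → [45,55),[40,50); WM=37
i=18 t=49 v=1: → [45,55),[40,50); WM=37
i=19 t=45 v=2: → [45,55),[40,50); WM=49; [30,40) fires=32 [35,45) fires=41

12 14 15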